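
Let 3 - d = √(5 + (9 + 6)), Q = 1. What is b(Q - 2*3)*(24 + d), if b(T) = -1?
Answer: -27 + 2*√5 ≈ -22.528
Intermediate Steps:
d = 3 - 2*√5 (d = 3 - √(5 + (9 + 6)) = 3 - √(5 + 15) = 3 - √20 = 3 - 2*√5 ≈ -1.4721)
b(Q - 2*3)*(24 + d) = -(24 + (3 - 2*√5)) = -(27 - 2*√5) = -27 + 2*√5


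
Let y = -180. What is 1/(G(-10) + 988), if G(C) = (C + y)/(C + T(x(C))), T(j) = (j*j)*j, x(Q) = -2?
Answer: 9/8987 ≈ 0.0010014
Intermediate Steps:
T(j) = j**3 (T(j) = j**2*j = j**3)
G(C) = (-180 + C)/(-8 + C) (G(C) = (C - 180)/(C + (-2)**3) = (-180 + C)/(C - 8) = (-180 + C)/(-8 + C))
1/(G(-10) + 988) = 1/((-180 - 10)/(-8 - 10) + 988) = 1/(-190/(-18) + 988) = 1/(-1/18*(-190) + 988) = 1/(95/9 + 988) = 1/(8987/9) = 9/8987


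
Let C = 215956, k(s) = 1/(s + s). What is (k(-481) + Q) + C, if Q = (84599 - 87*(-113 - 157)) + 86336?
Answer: 394786521/962 ≈ 4.1038e+5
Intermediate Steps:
k(s) = 1/(2*s)
Q = 194425 (Q = (84599 - 87*(-270)) + 86336 = (84599 + 23490) + 86336 = 108089 + 86336 = 194425)
(k(-481) + Q) + C = ((½)/(-481) + 194425) + 215956 = ((½)*(-1/481) + 194425) + 215956 = (-1/962 + 194425) + 215956 = 187036849/962 + 215956 = 394786521/962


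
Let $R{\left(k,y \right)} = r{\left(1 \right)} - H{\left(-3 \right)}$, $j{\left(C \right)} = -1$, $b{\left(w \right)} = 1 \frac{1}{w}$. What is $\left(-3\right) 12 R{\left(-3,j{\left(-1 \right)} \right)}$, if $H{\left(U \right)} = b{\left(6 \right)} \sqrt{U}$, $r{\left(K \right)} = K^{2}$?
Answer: $-36 + 6 i \sqrt{3} \approx -36.0 + 10.392 i$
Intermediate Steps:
$b{\left(w \right)} = \frac{1}{w}$
$H{\left(U \right)} = \frac{\sqrt{U}}{6}$
$R{\left(k,y \right)} = 1 - \frac{i \sqrt{3}}{6}$ ($R{\left(k,y \right)} = 1^{2} - \frac{\sqrt{-3}}{6} = 1 - \frac{i \sqrt{3}}{6}$)
$\left(-3\right) 12 R{\left(-3,j{\left(-1 \right)} \right)} = \left(-3\right) 12 \left(1 - \frac{i \sqrt{3}}{6}\right) = - 36 \left(1 - \frac{i \sqrt{3}}{6}\right) = -36 + 6 i \sqrt{3}$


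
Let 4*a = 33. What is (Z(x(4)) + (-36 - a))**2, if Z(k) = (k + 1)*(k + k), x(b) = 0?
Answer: 31329/16 ≈ 1958.1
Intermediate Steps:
a = 33/4 (a = (1/4)*33 = 33/4 ≈ 8.2500)
Z(k) = 2*k*(1 + k) (Z(k) = (1 + k)*(2*k) = 2*k*(1 + k))
(Z(x(4)) + (-36 - a))**2 = (2*0*(1 + 0) + (-36 - 1*33/4))**2 = (2*0*1 + (-36 - 33/4))**2 = (0 - 177/4)**2 = (-177/4)**2 = 31329/16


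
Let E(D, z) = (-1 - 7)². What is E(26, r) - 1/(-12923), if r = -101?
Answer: 827073/12923 ≈ 64.000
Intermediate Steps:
E(D, z) = 64 (E(D, z) = (-8)² = 64)
E(26, r) - 1/(-12923) = 64 - 1/(-12923) = 64 - 1*(-1/12923) = 64 + 1/12923 = 827073/12923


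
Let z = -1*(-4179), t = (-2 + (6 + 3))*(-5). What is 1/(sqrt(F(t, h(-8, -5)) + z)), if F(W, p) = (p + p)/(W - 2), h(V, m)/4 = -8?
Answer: sqrt(5723419)/154687 ≈ 0.015466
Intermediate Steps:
h(V, m) = -32 (h(V, m) = 4*(-8) = -32)
t = -35 (t = (-2 + 9)*(-5) = 7*(-5) = -35)
F(W, p) = 2*p/(-2 + W) (F(W, p) = (2*p)/(-2 + W) = 2*p/(-2 + W))
z = 4179
1/(sqrt(F(t, h(-8, -5)) + z)) = 1/(sqrt(2*(-32)/(-2 - 35) + 4179)) = 1/(sqrt(2*(-32)/(-37) + 4179)) = 1/(sqrt(2*(-32)*(-1/37) + 4179)) = 1/(sqrt(64/37 + 4179)) = 1/(sqrt(154687/37)) = 1/(sqrt(5723419)/37) = sqrt(5723419)/154687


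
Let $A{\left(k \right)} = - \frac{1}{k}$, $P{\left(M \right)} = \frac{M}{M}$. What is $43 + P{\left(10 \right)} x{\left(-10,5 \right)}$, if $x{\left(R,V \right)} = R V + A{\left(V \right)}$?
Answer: $- \frac{36}{5} \approx -7.2$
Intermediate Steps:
$P{\left(M \right)} = 1$
$x{\left(R,V \right)} = - \frac{1}{V} + R V$ ($x{\left(R,V \right)} = R V - \frac{1}{V} = - \frac{1}{V} + R V$)
$43 + P{\left(10 \right)} x{\left(-10,5 \right)} = 43 + 1 \left(- \frac{1}{5} - 50\right) = 43 + 1 \left(- \frac{251}{5}\right) = 43 - \frac{251}{5} = - \frac{36}{5}$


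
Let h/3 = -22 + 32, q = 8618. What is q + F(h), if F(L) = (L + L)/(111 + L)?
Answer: 405066/47 ≈ 8618.4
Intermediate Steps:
h = 30 (h = 3*(-22 + 32) = 3*10 = 30)
F(L) = 2*L/(111 + L) (F(L) = (2*L)/(111 + L) = 2*L/(111 + L))
q + F(h) = 8618 + 2*30/(111 + 30) = 8618 + 2*30/141 = 8618 + 2*30*(1/141) = 8618 + 20/47 = 405066/47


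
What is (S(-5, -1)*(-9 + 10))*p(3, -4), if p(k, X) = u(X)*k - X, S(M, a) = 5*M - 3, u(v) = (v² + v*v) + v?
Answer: -2464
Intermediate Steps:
u(v) = v + 2*v² (u(v) = (v² + v²) + v = 2*v² + v = v + 2*v²)
S(M, a) = -3 + 5*M
p(k, X) = -X + X*k*(1 + 2*X) (p(k, X) = (X*(1 + 2*X))*k - X = X*k*(1 + 2*X) - X = -X + X*k*(1 + 2*X))
(S(-5, -1)*(-9 + 10))*p(3, -4) = ((-3 + 5*(-5))*(-9 + 10))*(-4*(-1 + 3*(1 + 2*(-4)))) = ((-3 - 25)*1)*(-4*(-1 + 3*(1 - 8))) = (-28*1)*(-4*(-1 + 3*(-7))) = -(-112)*(-1 - 21) = -(-112)*(-22) = -28*88 = -2464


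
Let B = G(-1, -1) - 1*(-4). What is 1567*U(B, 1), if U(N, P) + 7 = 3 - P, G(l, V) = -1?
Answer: -7835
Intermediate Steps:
B = 3 (B = -1 - 1*(-4) = -1 + 4 = 3)
U(N, P) = -4 - P (U(N, P) = -7 + (3 - P) = -4 - P)
1567*U(B, 1) = 1567*(-4 - 1*1) = 1567*(-4 - 1) = 1567*(-5) = -7835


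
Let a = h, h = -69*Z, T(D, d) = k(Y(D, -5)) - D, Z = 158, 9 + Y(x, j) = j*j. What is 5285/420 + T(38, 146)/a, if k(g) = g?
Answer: 274411/21804 ≈ 12.585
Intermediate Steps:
Y(x, j) = -9 + j² (Y(x, j) = -9 + j*j = -9 + j²)
T(D, d) = 16 - D (T(D, d) = (-9 + (-5)²) - D = (-9 + 25) - D = 16 - D)
h = -10902 (h = -69*158 = -10902)
a = -10902
5285/420 + T(38, 146)/a = 5285/420 + (16 - 1*38)/(-10902) = 5285*(1/420) + (16 - 38)*(-1/10902) = 151/12 - 22*(-1/10902) = 151/12 + 11/5451 = 274411/21804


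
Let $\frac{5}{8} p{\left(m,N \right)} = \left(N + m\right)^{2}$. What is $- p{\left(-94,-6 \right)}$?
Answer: $-16000$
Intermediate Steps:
$p{\left(m,N \right)} = \frac{8 \left(N + m\right)^{2}}{5}$
$- p{\left(-94,-6 \right)} = - \frac{8 \left(-6 - 94\right)^{2}}{5} = - \frac{8 \left(-100\right)^{2}}{5} = - \frac{8 \cdot 10000}{5} = \left(-1\right) 16000 = -16000$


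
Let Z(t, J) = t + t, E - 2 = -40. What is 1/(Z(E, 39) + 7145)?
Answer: 1/7069 ≈ 0.00014146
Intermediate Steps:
E = -38 (E = 2 - 40 = -38)
Z(t, J) = 2*t
1/(Z(E, 39) + 7145) = 1/(2*(-38) + 7145) = 1/(-76 + 7145) = 1/7069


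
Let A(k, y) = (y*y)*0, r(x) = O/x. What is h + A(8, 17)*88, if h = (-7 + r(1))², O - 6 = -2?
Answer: 9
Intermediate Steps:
O = 4 (O = 6 - 2 = 4)
r(x) = 4/x
A(k, y) = 0 (A(k, y) = y²*0 = 0)
h = 9 (h = (-7 + 4/1)² = (-7 + 4*1)² = (-7 + 4)² = (-3)² = 9)
h + A(8, 17)*88 = 9 + 0*88 = 9 + 0 = 9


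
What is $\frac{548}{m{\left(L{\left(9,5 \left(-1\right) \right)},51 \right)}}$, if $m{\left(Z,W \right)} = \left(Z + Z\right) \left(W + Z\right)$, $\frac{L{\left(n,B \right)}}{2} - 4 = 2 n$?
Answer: $\frac{137}{2090} \approx 0.06555$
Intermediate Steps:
$L{\left(n,B \right)} = 8 + 4 n$ ($L{\left(n,B \right)} = 8 + 2 \cdot 2 n = 8 + 4 n$)
$m{\left(Z,W \right)} = 2 Z \left(W + Z\right)$
$\frac{548}{m{\left(L{\left(9,5 \left(-1\right) \right)},51 \right)}} = \frac{548}{2 \left(8 + 4 \cdot 9\right) \left(51 + \left(8 + 4 \cdot 9\right)\right)} = \frac{548}{2 \left(8 + 36\right) \left(51 + \left(8 + 36\right)\right)} = \frac{548}{2 \cdot 44 \left(51 + 44\right)} = \frac{548}{2 \cdot 44 \cdot 95} = \frac{548}{8360} = 548 \cdot \frac{1}{8360} = \frac{137}{2090}$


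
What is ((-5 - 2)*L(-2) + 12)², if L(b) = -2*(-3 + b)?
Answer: 3364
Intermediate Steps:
L(b) = 6 - 2*b
((-5 - 2)*L(-2) + 12)² = ((-5 - 2)*(6 - 2*(-2)) + 12)² = (-7*(6 + 4) + 12)² = (-7*10 + 12)² = (-70 + 12)² = (-58)² = 3364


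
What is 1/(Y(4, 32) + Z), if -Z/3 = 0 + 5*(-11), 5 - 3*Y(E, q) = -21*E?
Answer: 3/584 ≈ 0.0051370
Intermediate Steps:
Y(E, q) = 5/3 + 7*E (Y(E, q) = 5/3 - (-7)*E = 5/3 + 7*E)
Z = 165 (Z = -3*(0 + 5*(-11)) = -3*(0 - 55) = -3*(-55) = 165)
1/(Y(4, 32) + Z) = 1/((5/3 + 7*4) + 165) = 1/((5/3 + 28) + 165) = 1/(89/3 + 165) = 1/(584/3) = 3/584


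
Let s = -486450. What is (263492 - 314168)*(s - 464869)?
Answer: 48209041644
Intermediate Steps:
(263492 - 314168)*(s - 464869) = (263492 - 314168)*(-486450 - 464869) = -50676*(-951319) = 48209041644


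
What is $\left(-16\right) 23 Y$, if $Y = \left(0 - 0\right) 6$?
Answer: $0$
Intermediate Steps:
$Y = 0$ ($Y = \left(0 + 0\right) 6 = 0 \cdot 6 = 0$)
$\left(-16\right) 23 Y = \left(-16\right) 23 \cdot 0 = \left(-368\right) 0 = 0$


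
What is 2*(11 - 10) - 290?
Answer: -288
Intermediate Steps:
2*(11 - 10) - 290 = 2*1 - 290 = 2 - 290 = -288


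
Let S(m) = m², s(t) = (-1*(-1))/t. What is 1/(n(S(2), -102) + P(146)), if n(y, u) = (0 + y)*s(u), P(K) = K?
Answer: 51/7444 ≈ 0.0068512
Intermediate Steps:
s(t) = 1/t
n(y, u) = y/u (n(y, u) = (0 + y)/u = y/u)
1/(n(S(2), -102) + P(146)) = 1/(2²/(-102) + 146) = 1/(4*(-1/102) + 146) = 1/(-2/51 + 146) = 1/(7444/51) = 51/7444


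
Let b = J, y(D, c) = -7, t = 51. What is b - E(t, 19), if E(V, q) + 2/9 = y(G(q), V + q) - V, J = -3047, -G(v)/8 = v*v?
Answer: -26899/9 ≈ -2988.8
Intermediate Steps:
G(v) = -8*v² (G(v) = -8*v*v = -8*v²)
b = -3047
E(V, q) = -65/9 - V (E(V, q) = -2/9 + (-7 - V) = -65/9 - V)
b - E(t, 19) = -3047 - (-65/9 - 1*51) = -3047 - (-65/9 - 51) = -3047 - 1*(-524/9) = -3047 + 524/9 = -26899/9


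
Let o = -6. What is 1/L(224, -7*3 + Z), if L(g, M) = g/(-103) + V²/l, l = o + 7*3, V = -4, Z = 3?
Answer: -1545/1712 ≈ -0.90245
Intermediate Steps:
l = 15 (l = -6 + 7*3 = -6 + 21 = 15)
L(g, M) = 16/15 - g/103 (L(g, M) = g/(-103) + (-4)²/15 = g*(-1/103) + 16*(1/15) = -g/103 + 16/15 = 16/15 - g/103)
1/L(224, -7*3 + Z) = 1/(16/15 - 1/103*224) = 1/(16/15 - 224/103) = 1/(-1712/1545) = -1545/1712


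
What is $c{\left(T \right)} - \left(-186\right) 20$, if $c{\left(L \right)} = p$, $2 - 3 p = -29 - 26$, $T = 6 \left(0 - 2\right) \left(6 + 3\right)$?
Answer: $3739$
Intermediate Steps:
$T = -108$ ($T = 6 \left(\left(-2\right) 9\right) = 6 \left(-18\right) = -108$)
$p = 19$ ($p = \frac{2}{3} - \frac{-29 - 26}{3} = \frac{2}{3} - - \frac{55}{3} = \frac{2}{3} + \frac{55}{3} = 19$)
$c{\left(L \right)} = 19$
$c{\left(T \right)} - \left(-186\right) 20 = 19 - \left(-186\right) 20 = 19 - -3720 = 19 + 3720 = 3739$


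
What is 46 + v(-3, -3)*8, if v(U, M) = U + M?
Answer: -2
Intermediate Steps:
v(U, M) = M + U
46 + v(-3, -3)*8 = 46 + (-3 - 3)*8 = 46 - 6*8 = 46 - 48 = -2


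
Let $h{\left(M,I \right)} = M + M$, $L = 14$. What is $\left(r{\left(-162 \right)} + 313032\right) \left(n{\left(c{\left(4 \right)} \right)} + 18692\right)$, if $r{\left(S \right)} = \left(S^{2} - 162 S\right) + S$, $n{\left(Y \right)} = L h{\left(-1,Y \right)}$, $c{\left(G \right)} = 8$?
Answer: $6819041712$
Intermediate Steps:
$h{\left(M,I \right)} = 2 M$
$n{\left(Y \right)} = -28$ ($n{\left(Y \right)} = 14 \cdot 2 \left(-1\right) = 14 \left(-2\right) = -28$)
$r{\left(S \right)} = S^{2} - 161 S$
$\left(r{\left(-162 \right)} + 313032\right) \left(n{\left(c{\left(4 \right)} \right)} + 18692\right) = \left(- 162 \left(-161 - 162\right) + 313032\right) \left(-28 + 18692\right) = \left(\left(-162\right) \left(-323\right) + 313032\right) 18664 = \left(52326 + 313032\right) 18664 = 365358 \cdot 18664 = 6819041712$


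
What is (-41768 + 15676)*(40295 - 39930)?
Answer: -9523580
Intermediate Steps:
(-41768 + 15676)*(40295 - 39930) = -26092*365 = -9523580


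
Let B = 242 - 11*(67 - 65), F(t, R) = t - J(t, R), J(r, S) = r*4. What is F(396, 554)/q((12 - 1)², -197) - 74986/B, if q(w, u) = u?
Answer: -7255441/21670 ≈ -334.81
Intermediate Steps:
J(r, S) = 4*r
F(t, R) = -3*t (F(t, R) = t - 4*t = -3*t)
B = 220 (B = 242 - 11*2 = 242 - 22 = 220)
F(396, 554)/q((12 - 1)², -197) - 74986/B = -3*396/(-197) - 74986/220 = -1188*(-1/197) - 74986*1/220 = 1188/197 - 37493/110 = -7255441/21670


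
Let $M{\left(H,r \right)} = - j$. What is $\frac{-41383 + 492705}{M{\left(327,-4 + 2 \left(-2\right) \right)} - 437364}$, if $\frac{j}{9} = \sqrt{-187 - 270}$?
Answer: $- \frac{21932443912}{21254145057} + \frac{451322 i \sqrt{457}}{21254145057} \approx -1.0319 + 0.00045394 i$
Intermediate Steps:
$j = 9 i \sqrt{457}$ ($j = 9 \sqrt{-187 - 270} = 9 \sqrt{-457} = 9 i \sqrt{457} \approx 192.4 i$)
$M{\left(H,r \right)} = - 9 i \sqrt{457}$
$\frac{-41383 + 492705}{M{\left(327,-4 + 2 \left(-2\right) \right)} - 437364} = \frac{-41383 + 492705}{- 9 i \sqrt{457} - 437364} = \frac{451322}{-437364 - 9 i \sqrt{457}}$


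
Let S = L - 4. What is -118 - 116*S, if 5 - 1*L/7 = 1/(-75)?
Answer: -279362/75 ≈ -3724.8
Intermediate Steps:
L = 2632/75 (L = 35 - 7/(-75) = 35 - 7*(-1/75) = 35 + 7/75 = 2632/75 ≈ 35.093)
S = 2332/75 (S = 2632/75 - 4 = 2332/75 ≈ 31.093)
-118 - 116*S = -118 - 116*2332/75 = -118 - 270512/75 = -279362/75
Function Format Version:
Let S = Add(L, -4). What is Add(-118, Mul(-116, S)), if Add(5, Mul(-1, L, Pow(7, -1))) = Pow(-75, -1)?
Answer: Rational(-279362, 75) ≈ -3724.8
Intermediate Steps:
L = Rational(2632, 75) (L = Add(35, Mul(-7, Pow(-75, -1))) = Add(35, Mul(-7, Rational(-1, 75))) = Add(35, Rational(7, 75)) = Rational(2632, 75) ≈ 35.093)
S = Rational(2332, 75) (S = Add(Rational(2632, 75), -4) = Rational(2332, 75) ≈ 31.093)
Add(-118, Mul(-116, S)) = Add(-118, Mul(-116, Rational(2332, 75))) = Add(-118, Rational(-270512, 75)) = Rational(-279362, 75)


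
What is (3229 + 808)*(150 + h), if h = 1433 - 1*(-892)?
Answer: 9991575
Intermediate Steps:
h = 2325 (h = 1433 + 892 = 2325)
(3229 + 808)*(150 + h) = (3229 + 808)*(150 + 2325) = 4037*2475 = 9991575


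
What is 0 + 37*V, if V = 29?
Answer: 1073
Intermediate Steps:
0 + 37*V = 0 + 37*29 = 0 + 1073 = 1073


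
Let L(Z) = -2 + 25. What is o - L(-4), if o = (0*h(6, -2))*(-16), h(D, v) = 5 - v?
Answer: -23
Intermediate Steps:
o = 0 (o = (0*(5 - 1*(-2)))*(-16) = (0*(5 + 2))*(-16) = (0*7)*(-16) = 0*(-16) = 0)
L(Z) = 23
o - L(-4) = 0 - 1*23 = 0 - 23 = -23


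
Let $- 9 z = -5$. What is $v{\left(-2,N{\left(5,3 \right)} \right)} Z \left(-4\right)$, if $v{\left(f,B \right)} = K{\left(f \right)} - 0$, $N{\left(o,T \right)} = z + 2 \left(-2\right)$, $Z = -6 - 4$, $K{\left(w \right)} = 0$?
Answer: $0$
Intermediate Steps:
$z = \frac{5}{9}$ ($z = \left(- \frac{1}{9}\right) \left(-5\right) = \frac{5}{9} \approx 0.55556$)
$Z = -10$ ($Z = -6 - 4 = -10$)
$N{\left(o,T \right)} = - \frac{31}{9}$ ($N{\left(o,T \right)} = \frac{5}{9} + 2 \left(-2\right) = \frac{5}{9} - 4 = - \frac{31}{9}$)
$v{\left(f,B \right)} = 0$ ($v{\left(f,B \right)} = 0 - 0 = 0 + 0 = 0$)
$v{\left(-2,N{\left(5,3 \right)} \right)} Z \left(-4\right) = 0 \left(-10\right) \left(-4\right) = 0 \left(-4\right) = 0$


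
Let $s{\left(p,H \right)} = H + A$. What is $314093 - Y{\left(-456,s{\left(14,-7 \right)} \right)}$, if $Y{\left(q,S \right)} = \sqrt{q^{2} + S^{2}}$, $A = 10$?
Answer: $314093 - 3 \sqrt{23105} \approx 3.1364 \cdot 10^{5}$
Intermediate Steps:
$s{\left(p,H \right)} = 10 + H$ ($s{\left(p,H \right)} = H + 10 = 10 + H$)
$Y{\left(q,S \right)} = \sqrt{S^{2} + q^{2}}$
$314093 - Y{\left(-456,s{\left(14,-7 \right)} \right)} = 314093 - \sqrt{\left(10 - 7\right)^{2} + \left(-456\right)^{2}} = 314093 - \sqrt{3^{2} + 207936} = 314093 - \sqrt{9 + 207936} = 314093 - \sqrt{207945} = 314093 - 3 \sqrt{23105}$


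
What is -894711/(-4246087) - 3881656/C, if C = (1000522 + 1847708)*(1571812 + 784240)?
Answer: 750501432542074936/3561712244645389065 ≈ 0.21071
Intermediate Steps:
C = 6710577987960 (C = 2848230*2356052 = 6710577987960)
-894711/(-4246087) - 3881656/C = -894711/(-4246087) - 3881656/6710577987960 = -894711*(-1/4246087) - 3881656*1/6710577987960 = 894711/4246087 - 485207/838822248495 = 750501432542074936/3561712244645389065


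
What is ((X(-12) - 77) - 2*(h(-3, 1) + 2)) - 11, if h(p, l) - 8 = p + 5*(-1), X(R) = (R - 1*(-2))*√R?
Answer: -92 - 20*I*√3 ≈ -92.0 - 34.641*I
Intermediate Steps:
X(R) = √R*(2 + R) (X(R) = (R + 2)*√R = (2 + R)*√R = √R*(2 + R))
h(p, l) = 3 + p (h(p, l) = 8 + (p + 5*(-1)) = 8 + (p - 5) = 8 + (-5 + p) = 3 + p)
((X(-12) - 77) - 2*(h(-3, 1) + 2)) - 11 = ((√(-12)*(2 - 12) - 77) - 2*((3 - 3) + 2)) - 11 = (((2*I*√3)*(-10) - 77) - 2*(0 + 2)) - 11 = ((-20*I*√3 - 77) - 2*2) - 11 = ((-77 - 20*I*√3) - 4) - 11 = (-81 - 20*I*√3) - 11 = -92 - 20*I*√3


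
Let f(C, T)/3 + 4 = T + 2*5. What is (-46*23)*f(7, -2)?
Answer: -12696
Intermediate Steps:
f(C, T) = 18 + 3*T (f(C, T) = -12 + 3*(T + 2*5) = -12 + 3*(T + 10) = -12 + 3*(10 + T) = -12 + (30 + 3*T) = 18 + 3*T)
(-46*23)*f(7, -2) = (-46*23)*(18 + 3*(-2)) = -1058*(18 - 6) = -1058*12 = -12696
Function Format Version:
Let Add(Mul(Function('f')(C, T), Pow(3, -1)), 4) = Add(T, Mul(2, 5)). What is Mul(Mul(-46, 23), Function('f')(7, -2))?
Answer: -12696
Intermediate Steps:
Function('f')(C, T) = Add(18, Mul(3, T)) (Function('f')(C, T) = Add(-12, Mul(3, Add(T, Mul(2, 5)))) = Add(-12, Mul(3, Add(T, 10))) = Add(-12, Mul(3, Add(10, T))) = Add(-12, Add(30, Mul(3, T))) = Add(18, Mul(3, T)))
Mul(Mul(-46, 23), Function('f')(7, -2)) = Mul(Mul(-46, 23), Add(18, Mul(3, -2))) = Mul(-1058, Add(18, -6)) = Mul(-1058, 12) = -12696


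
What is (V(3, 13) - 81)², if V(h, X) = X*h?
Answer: 1764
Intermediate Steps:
(V(3, 13) - 81)² = (13*3 - 81)² = (39 - 81)² = (-42)² = 1764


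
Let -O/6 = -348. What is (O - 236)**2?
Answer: 3429904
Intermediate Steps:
O = 2088 (O = -6*(-348) = 2088)
(O - 236)**2 = (2088 - 236)**2 = 1852**2 = 3429904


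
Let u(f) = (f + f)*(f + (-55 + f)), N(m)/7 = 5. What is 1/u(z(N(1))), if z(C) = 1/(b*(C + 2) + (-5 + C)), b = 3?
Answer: -19881/15506 ≈ -1.2821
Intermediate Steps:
N(m) = 35 (N(m) = 7*5 = 35)
z(C) = 1/(1 + 4*C) (z(C) = 1/(3*(C + 2) + (-5 + C)) = 1/(3*(2 + C) + (-5 + C)) = 1/((6 + 3*C) + (-5 + C)) = 1/(1 + 4*C))
u(f) = 2*f*(-55 + 2*f) (u(f) = (2*f)*(-55 + 2*f) = 2*f*(-55 + 2*f))
1/u(z(N(1))) = 1/(2*(-55 + 2/(1 + 4*35))/(1 + 4*35)) = 1/(2*(-55 + 2/(1 + 140))/(1 + 140)) = 1/(2*(-55 + 2/141)/141) = 1/(2*(1/141)*(-55 + 2*(1/141))) = 1/(2*(1/141)*(-55 + 2/141)) = 1/(2*(1/141)*(-7753/141)) = 1/(-15506/19881) = -19881/15506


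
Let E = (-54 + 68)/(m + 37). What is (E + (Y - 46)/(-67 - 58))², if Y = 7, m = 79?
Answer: 9840769/52562500 ≈ 0.18722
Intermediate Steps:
E = 7/58 (E = (-54 + 68)/(79 + 37) = 14/116 = 14*(1/116) = 7/58 ≈ 0.12069)
(E + (Y - 46)/(-67 - 58))² = (7/58 + (7 - 46)/(-67 - 58))² = (7/58 - 39/(-125))² = (7/58 - 39*(-1/125))² = (7/58 + 39/125)² = (3137/7250)² = 9840769/52562500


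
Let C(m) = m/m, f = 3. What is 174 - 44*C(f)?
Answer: 130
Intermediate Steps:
C(m) = 1
174 - 44*C(f) = 174 - 44*1 = 174 - 44 = 130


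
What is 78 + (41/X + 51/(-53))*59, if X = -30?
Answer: -94457/1590 ≈ -59.407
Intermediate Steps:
78 + (41/X + 51/(-53))*59 = 78 + (41/(-30) + 51/(-53))*59 = 78 + (41*(-1/30) + 51*(-1/53))*59 = 78 + (-41/30 - 51/53)*59 = 78 - 3703/1590*59 = 78 - 218477/1590 = -94457/1590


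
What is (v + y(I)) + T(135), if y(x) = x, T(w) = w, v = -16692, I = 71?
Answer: -16486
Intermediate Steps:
(v + y(I)) + T(135) = (-16692 + 71) + 135 = -16621 + 135 = -16486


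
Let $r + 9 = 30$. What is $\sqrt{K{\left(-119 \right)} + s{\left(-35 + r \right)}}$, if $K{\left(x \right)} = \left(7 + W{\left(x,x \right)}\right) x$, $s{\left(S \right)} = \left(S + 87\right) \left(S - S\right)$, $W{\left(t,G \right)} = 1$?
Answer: $2 i \sqrt{238} \approx 30.854 i$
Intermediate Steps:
$r = 21$ ($r = -9 + 30 = 21$)
$s{\left(S \right)} = 0$ ($s{\left(S \right)} = \left(87 + S\right) 0 = 0$)
$K{\left(x \right)} = 8 x$ ($K{\left(x \right)} = \left(7 + 1\right) x = 8 x$)
$\sqrt{K{\left(-119 \right)} + s{\left(-35 + r \right)}} = \sqrt{8 \left(-119\right) + 0} = \sqrt{-952 + 0} = \sqrt{-952} = 2 i \sqrt{238}$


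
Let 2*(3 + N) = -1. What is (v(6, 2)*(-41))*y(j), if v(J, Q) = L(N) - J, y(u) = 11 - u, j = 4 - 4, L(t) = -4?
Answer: 4510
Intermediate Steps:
N = -7/2 (N = -3 + (1/2)*(-1) = -3 - 1/2 = -7/2 ≈ -3.5000)
j = 0
v(J, Q) = -4 - J
(v(6, 2)*(-41))*y(j) = ((-4 - 1*6)*(-41))*(11 - 1*0) = ((-4 - 6)*(-41))*(11 + 0) = -10*(-41)*11 = 410*11 = 4510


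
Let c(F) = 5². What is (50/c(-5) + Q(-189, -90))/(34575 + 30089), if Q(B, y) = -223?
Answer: -221/64664 ≈ -0.0034177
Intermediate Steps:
c(F) = 25
(50/c(-5) + Q(-189, -90))/(34575 + 30089) = (50/25 - 223)/(34575 + 30089) = ((1/25)*50 - 223)/64664 = (2 - 223)*(1/64664) = -221*1/64664 = -221/64664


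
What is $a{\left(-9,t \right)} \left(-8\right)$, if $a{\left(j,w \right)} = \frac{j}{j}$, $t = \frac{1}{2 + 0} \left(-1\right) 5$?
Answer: $-8$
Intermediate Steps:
$t = - \frac{5}{2}$ ($t = \frac{1}{2} \left(-1\right) 5 = \left(- \frac{1}{2}\right) 5 = - \frac{5}{2} \approx -2.5$)
$a{\left(j,w \right)} = 1$
$a{\left(-9,t \right)} \left(-8\right) = 1 \left(-8\right) = -8$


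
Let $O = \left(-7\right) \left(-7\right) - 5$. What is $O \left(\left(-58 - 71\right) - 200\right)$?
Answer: $-14476$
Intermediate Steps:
$O = 44$ ($O = 49 - 5 = 44$)
$O \left(\left(-58 - 71\right) - 200\right) = 44 \left(\left(-58 - 71\right) - 200\right) = 44 \left(-129 - 200\right) = 44 \left(-329\right) = -14476$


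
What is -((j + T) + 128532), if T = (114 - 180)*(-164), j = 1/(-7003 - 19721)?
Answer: -3724149743/26724 ≈ -1.3936e+5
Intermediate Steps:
j = -1/26724 (j = 1/(-26724) = -1/26724 ≈ -3.7420e-5)
T = 10824 (T = -66*(-164) = 10824)
-((j + T) + 128532) = -((-1/26724 + 10824) + 128532) = -(289260575/26724 + 128532) = -1*3724149743/26724 = -3724149743/26724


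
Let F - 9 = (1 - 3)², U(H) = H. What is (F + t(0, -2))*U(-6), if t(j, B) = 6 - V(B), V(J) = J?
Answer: -126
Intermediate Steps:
F = 13 (F = 9 + (1 - 3)² = 9 + (-2)² = 9 + 4 = 13)
t(j, B) = 6 - B
(F + t(0, -2))*U(-6) = (13 + (6 - 1*(-2)))*(-6) = (13 + (6 + 2))*(-6) = (13 + 8)*(-6) = 21*(-6) = -126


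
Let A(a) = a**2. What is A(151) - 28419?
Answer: -5618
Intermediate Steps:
A(151) - 28419 = 151**2 - 28419 = 22801 - 28419 = -5618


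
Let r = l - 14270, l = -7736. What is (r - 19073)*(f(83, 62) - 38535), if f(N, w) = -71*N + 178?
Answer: 1817745750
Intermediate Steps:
f(N, w) = 178 - 71*N
r = -22006 (r = -7736 - 14270 = -22006)
(r - 19073)*(f(83, 62) - 38535) = (-22006 - 19073)*((178 - 71*83) - 38535) = -41079*((178 - 5893) - 38535) = -41079*(-5715 - 38535) = -41079*(-44250) = 1817745750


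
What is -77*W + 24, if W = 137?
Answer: -10525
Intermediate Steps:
-77*W + 24 = -77*137 + 24 = -10549 + 24 = -10525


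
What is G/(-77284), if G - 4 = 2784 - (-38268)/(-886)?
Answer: -607975/17118406 ≈ -0.035516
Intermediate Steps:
G = 1215950/443 (G = 4 + (2784 - (-38268)/(-886)) = 4 + (2784 - (-38268)*(-1)/886) = 4 + (2784 - 1*19134/443) = 4 + (2784 - 19134/443) = 4 + 1214178/443 = 1215950/443 ≈ 2744.8)
G/(-77284) = (1215950/443)/(-77284) = (1215950/443)*(-1/77284) = -607975/17118406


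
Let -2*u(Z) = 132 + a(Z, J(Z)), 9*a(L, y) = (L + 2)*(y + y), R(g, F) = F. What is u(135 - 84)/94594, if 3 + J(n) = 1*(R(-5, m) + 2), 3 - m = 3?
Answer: -541/851346 ≈ -0.00063546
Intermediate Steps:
m = 0 (m = 3 - 1*3 = 3 - 3 = 0)
J(n) = -1 (J(n) = -3 + 1*(0 + 2) = -3 + 1*2 = -3 + 2 = -1)
a(L, y) = 2*y*(2 + L)/9 (a(L, y) = ((L + 2)*(y + y))/9 = ((2 + L)*(2*y))/9 = (2*y*(2 + L))/9 = 2*y*(2 + L)/9)
u(Z) = -592/9 + Z/9 (u(Z) = -(132 + (2/9)*(-1)*(2 + Z))/2 = -(132 + (-4/9 - 2*Z/9))/2 = -(1184/9 - 2*Z/9)/2 = -592/9 + Z/9)
u(135 - 84)/94594 = (-592/9 + (135 - 84)/9)/94594 = (-592/9 + (⅑)*51)*(1/94594) = (-592/9 + 17/3)*(1/94594) = -541/9*1/94594 = -541/851346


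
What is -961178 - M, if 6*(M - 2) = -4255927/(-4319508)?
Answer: -24910952452567/25917048 ≈ -9.6118e+5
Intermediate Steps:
M = 56090023/25917048 (M = 2 + (-4255927/(-4319508))/6 = 2 + (-4255927*(-1/4319508))/6 = 2 + (⅙)*(4255927/4319508) = 2 + 4255927/25917048 = 56090023/25917048 ≈ 2.1642)
-961178 - M = -961178 - 1*56090023/25917048 = -961178 - 56090023/25917048 = -24910952452567/25917048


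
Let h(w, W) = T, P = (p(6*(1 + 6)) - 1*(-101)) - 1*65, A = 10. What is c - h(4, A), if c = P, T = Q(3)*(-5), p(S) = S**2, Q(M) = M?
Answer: 1815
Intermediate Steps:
P = 1800 (P = ((6*(1 + 6))**2 - 1*(-101)) - 1*65 = ((6*7)**2 + 101) - 65 = (42**2 + 101) - 65 = (1764 + 101) - 65 = 1865 - 65 = 1800)
T = -15 (T = 3*(-5) = -15)
c = 1800
h(w, W) = -15
c - h(4, A) = 1800 - 1*(-15) = 1800 + 15 = 1815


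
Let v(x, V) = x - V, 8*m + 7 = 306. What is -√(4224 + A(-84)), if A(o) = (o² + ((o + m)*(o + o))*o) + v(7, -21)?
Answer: -2*I*√161666 ≈ -804.15*I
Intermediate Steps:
m = 299/8 (m = -7/8 + (⅛)*306 = -7/8 + 153/4 = 299/8 ≈ 37.375)
A(o) = 28 + o² + 2*o²*(299/8 + o) (A(o) = (o² + ((o + 299/8)*(o + o))*o) + (7 - 1*(-21)) = (o² + ((299/8 + o)*(2*o))*o) + (7 + 21) = (o² + (2*o*(299/8 + o))*o) + 28 = (o² + 2*o²*(299/8 + o)) + 28 = 28 + o² + 2*o²*(299/8 + o))
-√(4224 + A(-84)) = -√(4224 + (28 + 2*(-84)³ + (303/4)*(-84)²)) = -√(4224 + (28 + 2*(-592704) + (303/4)*7056)) = -√(4224 + (28 - 1185408 + 534492)) = -√(4224 - 650888) = -√(-646664) = -2*I*√161666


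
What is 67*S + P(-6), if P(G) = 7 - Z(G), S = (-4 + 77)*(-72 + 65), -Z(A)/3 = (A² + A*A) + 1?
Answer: -34011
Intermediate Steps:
Z(A) = -3 - 6*A² (Z(A) = -3*((A² + A*A) + 1) = -3*((A² + A²) + 1) = -3*(2*A² + 1) = -3*(1 + 2*A²) = -3 - 6*A²)
S = -511 (S = 73*(-7) = -511)
P(G) = 10 + 6*G² (P(G) = 7 - (-3 - 6*G²) = 7 + (3 + 6*G²) = 10 + 6*G²)
67*S + P(-6) = 67*(-511) + (10 + 6*(-6)²) = -34237 + (10 + 6*36) = -34237 + (10 + 216) = -34237 + 226 = -34011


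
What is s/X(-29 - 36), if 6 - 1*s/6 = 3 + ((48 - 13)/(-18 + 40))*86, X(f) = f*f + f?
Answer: -138/715 ≈ -0.19301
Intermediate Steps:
X(f) = f + f² (X(f) = f² + f = f + f²)
s = -8832/11 (s = 36 - 6*(3 + ((48 - 13)/(-18 + 40))*86) = 36 - 6*(3 + (35/22)*86) = 36 - 6*(3 + 1505/11) = 36 - 6*1538/11 = 36 - 9228/11 = -8832/11 ≈ -802.91)
s/X(-29 - 36) = -8832*1/((1 + (-29 - 36))*(-29 - 36))/11 = -8832*(-1/(65*(1 - 65)))/11 = -8832/(11*((-65*(-64)))) = -8832/11/4160 = -8832/11*1/4160 = -138/715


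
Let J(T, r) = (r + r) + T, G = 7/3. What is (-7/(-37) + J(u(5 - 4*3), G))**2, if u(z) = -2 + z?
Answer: 211600/12321 ≈ 17.174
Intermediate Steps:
G = 7/3 (G = 7*(1/3) = 7/3 ≈ 2.3333)
J(T, r) = T + 2*r (J(T, r) = 2*r + T = T + 2*r)
(-7/(-37) + J(u(5 - 4*3), G))**2 = (-7/(-37) + ((-2 + (5 - 4*3)) + 2*(7/3)))**2 = (-7*(-1/37) + ((-2 + (5 - 12)) + 14/3))**2 = (7/37 + ((-2 - 7) + 14/3))**2 = (7/37 + (-9 + 14/3))**2 = (7/37 - 13/3)**2 = (-460/111)**2 = 211600/12321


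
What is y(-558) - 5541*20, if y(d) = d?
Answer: -111378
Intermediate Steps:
y(-558) - 5541*20 = -558 - 5541*20 = -558 - 1*110820 = -558 - 110820 = -111378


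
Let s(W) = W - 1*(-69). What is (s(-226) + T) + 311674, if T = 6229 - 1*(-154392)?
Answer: 472138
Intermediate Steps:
T = 160621 (T = 6229 + 154392 = 160621)
s(W) = 69 + W (s(W) = W + 69 = 69 + W)
(s(-226) + T) + 311674 = ((69 - 226) + 160621) + 311674 = (-157 + 160621) + 311674 = 160464 + 311674 = 472138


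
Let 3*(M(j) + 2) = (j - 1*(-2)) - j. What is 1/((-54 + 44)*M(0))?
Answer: 3/40 ≈ 0.075000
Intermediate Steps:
M(j) = -4/3 (M(j) = -2 + ((j - 1*(-2)) - j)/3 = -2 + ((j + 2) - j)/3 = -2 + ((2 + j) - j)/3 = -2 + (1/3)*2 = -2 + 2/3 = -4/3)
1/((-54 + 44)*M(0)) = 1/((-54 + 44)*(-4/3)) = 1/(-10*(-4/3)) = 1/(40/3) = 3/40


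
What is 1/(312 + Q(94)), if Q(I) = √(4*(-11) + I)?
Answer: 156/48647 - 5*√2/97294 ≈ 0.0031341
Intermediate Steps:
Q(I) = √(-44 + I)
1/(312 + Q(94)) = 1/(312 + √(-44 + 94)) = 1/(312 + √50) = 1/(312 + 5*√2)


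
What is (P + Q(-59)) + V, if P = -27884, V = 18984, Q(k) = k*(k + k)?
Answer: -1938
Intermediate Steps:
Q(k) = 2*k² (Q(k) = k*(2*k) = 2*k²)
(P + Q(-59)) + V = (-27884 + 2*(-59)²) + 18984 = (-27884 + 2*3481) + 18984 = (-27884 + 6962) + 18984 = -20922 + 18984 = -1938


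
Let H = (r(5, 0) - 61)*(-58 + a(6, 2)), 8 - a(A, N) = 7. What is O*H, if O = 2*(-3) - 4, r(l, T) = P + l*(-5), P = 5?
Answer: -46170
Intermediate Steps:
a(A, N) = 1 (a(A, N) = 8 - 1*7 = 8 - 7 = 1)
r(l, T) = 5 - 5*l (r(l, T) = 5 + l*(-5) = 5 - 5*l)
H = 4617 (H = ((5 - 5*5) - 61)*(-58 + 1) = ((5 - 25) - 61)*(-57) = (-20 - 61)*(-57) = -81*(-57) = 4617)
O = -10 (O = -6 - 4 = -10)
O*H = -10*4617 = -46170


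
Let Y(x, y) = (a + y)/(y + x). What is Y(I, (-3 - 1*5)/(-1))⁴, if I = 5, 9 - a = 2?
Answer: 50625/28561 ≈ 1.7725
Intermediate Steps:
a = 7 (a = 9 - 1*2 = 9 - 2 = 7)
Y(x, y) = (7 + y)/(x + y) (Y(x, y) = (7 + y)/(y + x) = (7 + y)/(x + y))
Y(I, (-3 - 1*5)/(-1))⁴ = ((7 + (-3 - 1*5)/(-1))/(5 + (-3 - 1*5)/(-1)))⁴ = ((7 + (-3 - 5)*(-1))/(5 + (-3 - 5)*(-1)))⁴ = ((7 - 8*(-1))/(5 - 8*(-1)))⁴ = ((7 + 8)/(5 + 8))⁴ = (15/13)⁴ = 50625/28561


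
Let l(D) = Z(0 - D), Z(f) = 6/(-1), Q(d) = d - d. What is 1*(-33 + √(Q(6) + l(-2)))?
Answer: -33 + I*√6 ≈ -33.0 + 2.4495*I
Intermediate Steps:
Q(d) = 0
Z(f) = -6 (Z(f) = 6*(-1) = -6)
l(D) = -6
1*(-33 + √(Q(6) + l(-2))) = 1*(-33 + √(0 - 6)) = 1*(-33 + √(-6)) = 1*(-33 + I*√6) = -33 + I*√6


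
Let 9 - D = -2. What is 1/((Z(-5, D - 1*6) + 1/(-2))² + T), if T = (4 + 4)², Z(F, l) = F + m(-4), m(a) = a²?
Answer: 4/697 ≈ 0.0057389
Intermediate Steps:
D = 11 (D = 9 - 1*(-2) = 9 + 2 = 11)
Z(F, l) = 16 + F (Z(F, l) = F + (-4)² = F + 16 = 16 + F)
T = 64 (T = 8² = 64)
1/((Z(-5, D - 1*6) + 1/(-2))² + T) = 1/(((16 - 5) + 1/(-2))² + 64) = 1/((11 - ½)² + 64) = 1/((21/2)² + 64) = 1/(441/4 + 64) = 1/(697/4) = 4/697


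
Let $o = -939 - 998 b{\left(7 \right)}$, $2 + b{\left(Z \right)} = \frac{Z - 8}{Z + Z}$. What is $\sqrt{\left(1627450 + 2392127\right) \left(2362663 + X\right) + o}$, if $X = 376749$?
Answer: $\frac{\sqrt{539552596022762}}{7} \approx 3.3183 \cdot 10^{6}$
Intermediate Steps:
$b{\left(Z \right)} = -2 + \frac{-8 + Z}{2 Z}$ ($b{\left(Z \right)} = -2 + \frac{Z - 8}{Z + Z} = -2 + \frac{-8 + Z}{2 Z}$)
$o = \frac{7898}{7}$ ($o = -939 - 998 \left(- \frac{3}{2} - \frac{4}{7}\right) = -939 - - \frac{14471}{7} = -939 + \frac{14471}{7} = \frac{7898}{7} \approx 1128.3$)
$\sqrt{\left(1627450 + 2392127\right) \left(2362663 + X\right) + o} = \sqrt{\left(1627450 + 2392127\right) \left(2362663 + 376749\right) + \frac{7898}{7}} = \sqrt{4019577 \cdot 2739412 + \frac{7898}{7}} = \sqrt{11011277468724 + \frac{7898}{7}} = \sqrt{\frac{77078942288966}{7}} = \frac{\sqrt{539552596022762}}{7}$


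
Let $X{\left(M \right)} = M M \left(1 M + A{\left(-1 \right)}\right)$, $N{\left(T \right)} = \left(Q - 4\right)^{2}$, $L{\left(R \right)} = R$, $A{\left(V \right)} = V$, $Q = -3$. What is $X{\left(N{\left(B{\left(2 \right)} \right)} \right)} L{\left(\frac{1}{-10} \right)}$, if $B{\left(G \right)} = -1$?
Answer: $- \frac{57624}{5} \approx -11525.0$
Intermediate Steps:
$N{\left(T \right)} = 49$ ($N{\left(T \right)} = \left(-3 - 4\right)^{2} = \left(-7\right)^{2} = 49$)
$X{\left(M \right)} = M^{2} \left(-1 + M\right)$ ($X{\left(M \right)} = M M \left(1 M - 1\right) = M^{2} \left(M - 1\right) = M^{2} \left(-1 + M\right)$)
$X{\left(N{\left(B{\left(2 \right)} \right)} \right)} L{\left(\frac{1}{-10} \right)} = \frac{49^{2} \left(-1 + 49\right)}{-10} = 2401 \cdot 48 \left(- \frac{1}{10}\right) = 115248 \left(- \frac{1}{10}\right) = - \frac{57624}{5}$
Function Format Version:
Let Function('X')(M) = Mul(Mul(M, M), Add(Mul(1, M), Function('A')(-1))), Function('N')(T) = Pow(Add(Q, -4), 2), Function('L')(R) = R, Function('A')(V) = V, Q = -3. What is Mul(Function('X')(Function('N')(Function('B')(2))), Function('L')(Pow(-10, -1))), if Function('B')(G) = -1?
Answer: Rational(-57624, 5) ≈ -11525.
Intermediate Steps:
Function('N')(T) = 49 (Function('N')(T) = Pow(Add(-3, -4), 2) = Pow(-7, 2) = 49)
Function('X')(M) = Mul(Pow(M, 2), Add(-1, M)) (Function('X')(M) = Mul(Mul(M, M), Add(Mul(1, M), -1)) = Mul(Pow(M, 2), Add(M, -1)) = Mul(Pow(M, 2), Add(-1, M)))
Mul(Function('X')(Function('N')(Function('B')(2))), Function('L')(Pow(-10, -1))) = Mul(Mul(Pow(49, 2), Add(-1, 49)), Pow(-10, -1)) = Mul(Mul(2401, 48), Rational(-1, 10)) = Mul(115248, Rational(-1, 10)) = Rational(-57624, 5)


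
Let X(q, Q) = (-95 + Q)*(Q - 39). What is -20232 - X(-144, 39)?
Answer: -20232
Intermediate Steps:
X(q, Q) = (-95 + Q)*(-39 + Q)
-20232 - X(-144, 39) = -20232 - (3705 + 39² - 134*39) = -20232 - (3705 + 1521 - 5226) = -20232 - 1*0 = -20232 + 0 = -20232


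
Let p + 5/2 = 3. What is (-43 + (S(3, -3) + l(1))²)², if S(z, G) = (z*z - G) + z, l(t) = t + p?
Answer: 840889/16 ≈ 52556.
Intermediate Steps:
p = ½ (p = -5/2 + 3 = ½ ≈ 0.50000)
l(t) = ½ + t (l(t) = t + ½ = ½ + t)
S(z, G) = z + z² - G (S(z, G) = (z² - G) + z = z + z² - G)
(-43 + (S(3, -3) + l(1))²)² = (-43 + ((3 + 3² - 1*(-3)) + (½ + 1))²)² = (-43 + ((3 + 9 + 3) + 3/2)²)² = (-43 + (15 + 3/2)²)² = (-43 + (33/2)²)² = (-43 + 1089/4)² = (917/4)² = 840889/16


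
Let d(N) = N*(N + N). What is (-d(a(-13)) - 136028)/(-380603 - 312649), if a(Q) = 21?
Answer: 68455/346626 ≈ 0.19749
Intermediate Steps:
d(N) = 2*N² (d(N) = N*(2*N) = 2*N²)
(-d(a(-13)) - 136028)/(-380603 - 312649) = (-2*21² - 136028)/(-380603 - 312649) = (-2*441 - 136028)/(-693252) = (-1*882 - 136028)*(-1/693252) = (-882 - 136028)*(-1/693252) = -136910*(-1/693252) = 68455/346626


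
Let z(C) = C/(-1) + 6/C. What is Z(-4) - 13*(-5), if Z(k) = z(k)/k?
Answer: 515/8 ≈ 64.375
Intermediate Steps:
z(C) = -C + 6/C (z(C) = C*(-1) + 6/C = -C + 6/C)
Z(k) = (-k + 6/k)/k
Z(-4) - 13*(-5) = (-1 + 6/(-4)**2) - 13*(-5) = (-1 + 6*(1/16)) + 65 = (-1 + 3/8) + 65 = -5/8 + 65 = 515/8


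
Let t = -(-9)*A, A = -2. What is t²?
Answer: 324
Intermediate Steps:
t = -18 (t = -(-9)*(-2) = -9*2 = -18)
t² = (-18)² = 324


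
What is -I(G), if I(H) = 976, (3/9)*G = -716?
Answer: -976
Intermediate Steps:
G = -2148 (G = 3*(-716) = -2148)
-I(G) = -1*976 = -976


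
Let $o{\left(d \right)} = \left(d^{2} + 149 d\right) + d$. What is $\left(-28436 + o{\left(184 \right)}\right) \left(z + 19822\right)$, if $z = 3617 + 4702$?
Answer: $929215820$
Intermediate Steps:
$z = 8319$
$o{\left(d \right)} = d^{2} + 150 d$
$\left(-28436 + o{\left(184 \right)}\right) \left(z + 19822\right) = \left(-28436 + 184 \left(150 + 184\right)\right) \left(8319 + 19822\right) = \left(-28436 + 184 \cdot 334\right) 28141 = \left(-28436 + 61456\right) 28141 = 33020 \cdot 28141 = 929215820$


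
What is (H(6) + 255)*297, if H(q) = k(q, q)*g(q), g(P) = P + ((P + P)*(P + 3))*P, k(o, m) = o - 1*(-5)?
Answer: 2212353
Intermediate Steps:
k(o, m) = 5 + o (k(o, m) = o + 5 = 5 + o)
g(P) = P + 2*P**2*(3 + P) (g(P) = P + ((2*P)*(3 + P))*P = P + (2*P*(3 + P))*P = P + 2*P**2*(3 + P))
H(q) = q*(5 + q)*(1 + 2*q**2 + 6*q) (H(q) = (5 + q)*(q*(1 + 2*q**2 + 6*q)) = q*(5 + q)*(1 + 2*q**2 + 6*q))
(H(6) + 255)*297 = (6*(5 + 6)*(1 + 2*6**2 + 6*6) + 255)*297 = (6*11*(1 + 2*36 + 36) + 255)*297 = (6*11*(1 + 72 + 36) + 255)*297 = (6*11*109 + 255)*297 = (7194 + 255)*297 = 7449*297 = 2212353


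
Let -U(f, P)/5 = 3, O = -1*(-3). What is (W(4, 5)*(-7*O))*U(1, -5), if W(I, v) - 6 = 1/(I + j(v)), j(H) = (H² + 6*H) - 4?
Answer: 20853/11 ≈ 1895.7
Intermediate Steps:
j(H) = -4 + H² + 6*H
O = 3
W(I, v) = 6 + 1/(-4 + I + v² + 6*v) (W(I, v) = 6 + 1/(I + (-4 + v² + 6*v)) = 6 + 1/(-4 + I + v² + 6*v))
U(f, P) = -15 (U(f, P) = -5*3 = -15)
(W(4, 5)*(-7*O))*U(1, -5) = (((-23 + 6*4 + 6*5² + 36*5)/(-4 + 4 + 5² + 6*5))*(-7*3))*(-15) = (((-23 + 24 + 6*25 + 180)/(-4 + 4 + 25 + 30))*(-21))*(-15) = (((-23 + 24 + 150 + 180)/55)*(-21))*(-15) = (((1/55)*331)*(-21))*(-15) = ((331/55)*(-21))*(-15) = -6951/55*(-15) = 20853/11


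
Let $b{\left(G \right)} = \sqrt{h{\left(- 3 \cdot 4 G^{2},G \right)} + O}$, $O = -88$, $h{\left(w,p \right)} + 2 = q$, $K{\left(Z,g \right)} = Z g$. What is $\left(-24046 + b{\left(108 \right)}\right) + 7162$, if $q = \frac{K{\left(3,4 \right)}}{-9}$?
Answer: $-16884 + \frac{i \sqrt{822}}{3} \approx -16884.0 + 9.5569 i$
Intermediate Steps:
$q = - \frac{4}{3}$ ($q = \frac{3 \cdot 4}{-9} = 12 \left(- \frac{1}{9}\right) = - \frac{4}{3} \approx -1.3333$)
$h{\left(w,p \right)} = - \frac{10}{3}$ ($h{\left(w,p \right)} = -2 - \frac{4}{3} = - \frac{10}{3}$)
$b{\left(G \right)} = \frac{i \sqrt{822}}{3}$ ($b{\left(G \right)} = \sqrt{- \frac{10}{3} - 88} = \sqrt{- \frac{274}{3}} = \frac{i \sqrt{822}}{3}$)
$\left(-24046 + b{\left(108 \right)}\right) + 7162 = \left(-24046 + \frac{i \sqrt{822}}{3}\right) + 7162 = -16884 + \frac{i \sqrt{822}}{3}$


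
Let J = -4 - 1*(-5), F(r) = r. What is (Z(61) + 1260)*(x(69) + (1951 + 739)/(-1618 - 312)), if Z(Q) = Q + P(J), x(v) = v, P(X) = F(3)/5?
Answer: 86221184/965 ≈ 89348.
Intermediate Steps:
J = 1 (J = -4 + 5 = 1)
P(X) = ⅗ (P(X) = 3/5 = 3*(⅕) = ⅗)
Z(Q) = ⅗ + Q (Z(Q) = Q + ⅗ = ⅗ + Q)
(Z(61) + 1260)*(x(69) + (1951 + 739)/(-1618 - 312)) = ((⅗ + 61) + 1260)*(69 + (1951 + 739)/(-1618 - 312)) = (308/5 + 1260)*(69 + 2690/(-1930)) = 6608*(69 + 2690*(-1/1930))/5 = 6608*(69 - 269/193)/5 = (6608/5)*(13048/193) = 86221184/965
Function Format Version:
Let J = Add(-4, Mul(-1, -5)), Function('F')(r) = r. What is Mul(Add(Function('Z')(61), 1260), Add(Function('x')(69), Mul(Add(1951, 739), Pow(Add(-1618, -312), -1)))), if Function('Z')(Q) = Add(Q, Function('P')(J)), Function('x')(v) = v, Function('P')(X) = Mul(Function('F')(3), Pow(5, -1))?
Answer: Rational(86221184, 965) ≈ 89348.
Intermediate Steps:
J = 1 (J = Add(-4, 5) = 1)
Function('P')(X) = Rational(3, 5) (Function('P')(X) = Mul(3, Pow(5, -1)) = Mul(3, Rational(1, 5)) = Rational(3, 5))
Function('Z')(Q) = Add(Rational(3, 5), Q) (Function('Z')(Q) = Add(Q, Rational(3, 5)) = Add(Rational(3, 5), Q))
Mul(Add(Function('Z')(61), 1260), Add(Function('x')(69), Mul(Add(1951, 739), Pow(Add(-1618, -312), -1)))) = Mul(Add(Add(Rational(3, 5), 61), 1260), Add(69, Mul(Add(1951, 739), Pow(Add(-1618, -312), -1)))) = Mul(Add(Rational(308, 5), 1260), Add(69, Mul(2690, Pow(-1930, -1)))) = Mul(Rational(6608, 5), Add(69, Mul(2690, Rational(-1, 1930)))) = Mul(Rational(6608, 5), Add(69, Rational(-269, 193))) = Mul(Rational(6608, 5), Rational(13048, 193)) = Rational(86221184, 965)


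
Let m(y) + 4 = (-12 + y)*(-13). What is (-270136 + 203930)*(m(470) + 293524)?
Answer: -19038594596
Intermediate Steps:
m(y) = 152 - 13*y (m(y) = -4 + (-12 + y)*(-13) = -4 + (156 - 13*y) = 152 - 13*y)
(-270136 + 203930)*(m(470) + 293524) = (-270136 + 203930)*((152 - 13*470) + 293524) = -66206*((152 - 6110) + 293524) = -66206*(-5958 + 293524) = -66206*287566 = -19038594596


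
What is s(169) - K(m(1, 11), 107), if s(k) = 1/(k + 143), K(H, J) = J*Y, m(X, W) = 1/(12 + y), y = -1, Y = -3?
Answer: 100153/312 ≈ 321.00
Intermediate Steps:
m(X, W) = 1/11 (m(X, W) = 1/(12 - 1) = 1/11)
K(H, J) = -3*J (K(H, J) = J*(-3) = -3*J)
s(k) = 1/(143 + k)
s(169) - K(m(1, 11), 107) = 1/(143 + 169) - (-3)*107 = 1/312 - 1*(-321) = 1/312 + 321 = 100153/312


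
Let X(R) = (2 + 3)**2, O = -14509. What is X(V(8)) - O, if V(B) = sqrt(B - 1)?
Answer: 14534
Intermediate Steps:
V(B) = sqrt(-1 + B)
X(R) = 25 (X(R) = 5**2 = 25)
X(V(8)) - O = 25 - 1*(-14509) = 25 + 14509 = 14534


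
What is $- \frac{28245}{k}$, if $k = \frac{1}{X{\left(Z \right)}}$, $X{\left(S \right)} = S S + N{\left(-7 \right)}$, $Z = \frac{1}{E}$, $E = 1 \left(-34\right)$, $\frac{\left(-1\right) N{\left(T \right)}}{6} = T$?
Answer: $- \frac{1371379485}{1156} \approx -1.1863 \cdot 10^{6}$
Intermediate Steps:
$N{\left(T \right)} = - 6 T$
$E = -34$
$Z = - \frac{1}{34}$ ($Z = \frac{1}{-34} = - \frac{1}{34} \approx -0.029412$)
$X{\left(S \right)} = 42 + S^{2}$ ($X{\left(S \right)} = S S - -42 = S^{2} + 42 = 42 + S^{2}$)
$k = \frac{1156}{48553}$ ($k = \frac{1}{42 + \left(- \frac{1}{34}\right)^{2}} = \frac{1}{42 + \frac{1}{1156}} = \frac{1}{\frac{48553}{1156}} = \frac{1156}{48553} \approx 0.023809$)
$- \frac{28245}{k} = - \frac{28245}{\frac{1156}{48553}} = \left(-28245\right) \frac{48553}{1156} = - \frac{1371379485}{1156}$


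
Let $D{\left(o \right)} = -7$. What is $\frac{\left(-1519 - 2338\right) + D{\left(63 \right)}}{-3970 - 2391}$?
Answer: $\frac{3864}{6361} \approx 0.60745$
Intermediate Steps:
$\frac{\left(-1519 - 2338\right) + D{\left(63 \right)}}{-3970 - 2391} = \frac{\left(-1519 - 2338\right) - 7}{-3970 - 2391} = \frac{-3857 - 7}{-6361} = \left(-3864\right) \left(- \frac{1}{6361}\right) = \frac{3864}{6361}$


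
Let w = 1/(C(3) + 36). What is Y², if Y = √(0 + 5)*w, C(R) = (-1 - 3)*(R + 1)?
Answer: 1/80 ≈ 0.012500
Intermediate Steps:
C(R) = -4 - 4*R (C(R) = -4*(1 + R) = -4 - 4*R)
w = 1/20 (w = 1/((-4 - 4*3) + 36) = 1/((-4 - 12) + 36) = 1/(-16 + 36) = 1/20 ≈ 0.050000)
Y = √5/20 (Y = √(0 + 5)*(1/20) = √5*(1/20) = √5/20 ≈ 0.11180)
Y² = (√5/20)² = 1/80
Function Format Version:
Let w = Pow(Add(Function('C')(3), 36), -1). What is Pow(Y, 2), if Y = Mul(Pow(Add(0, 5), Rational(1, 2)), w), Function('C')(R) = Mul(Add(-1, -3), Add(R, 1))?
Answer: Rational(1, 80) ≈ 0.012500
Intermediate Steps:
Function('C')(R) = Add(-4, Mul(-4, R)) (Function('C')(R) = Mul(-4, Add(1, R)) = Add(-4, Mul(-4, R)))
w = Rational(1, 20) (w = Pow(Add(Add(-4, Mul(-4, 3)), 36), -1) = Pow(Add(Add(-4, -12), 36), -1) = Pow(Add(-16, 36), -1) = Pow(20, -1) = Rational(1, 20) ≈ 0.050000)
Y = Mul(Rational(1, 20), Pow(5, Rational(1, 2))) (Y = Mul(Pow(Add(0, 5), Rational(1, 2)), Rational(1, 20)) = Mul(Pow(5, Rational(1, 2)), Rational(1, 20)) = Mul(Rational(1, 20), Pow(5, Rational(1, 2))) ≈ 0.11180)
Pow(Y, 2) = Pow(Mul(Rational(1, 20), Pow(5, Rational(1, 2))), 2) = Rational(1, 80)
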